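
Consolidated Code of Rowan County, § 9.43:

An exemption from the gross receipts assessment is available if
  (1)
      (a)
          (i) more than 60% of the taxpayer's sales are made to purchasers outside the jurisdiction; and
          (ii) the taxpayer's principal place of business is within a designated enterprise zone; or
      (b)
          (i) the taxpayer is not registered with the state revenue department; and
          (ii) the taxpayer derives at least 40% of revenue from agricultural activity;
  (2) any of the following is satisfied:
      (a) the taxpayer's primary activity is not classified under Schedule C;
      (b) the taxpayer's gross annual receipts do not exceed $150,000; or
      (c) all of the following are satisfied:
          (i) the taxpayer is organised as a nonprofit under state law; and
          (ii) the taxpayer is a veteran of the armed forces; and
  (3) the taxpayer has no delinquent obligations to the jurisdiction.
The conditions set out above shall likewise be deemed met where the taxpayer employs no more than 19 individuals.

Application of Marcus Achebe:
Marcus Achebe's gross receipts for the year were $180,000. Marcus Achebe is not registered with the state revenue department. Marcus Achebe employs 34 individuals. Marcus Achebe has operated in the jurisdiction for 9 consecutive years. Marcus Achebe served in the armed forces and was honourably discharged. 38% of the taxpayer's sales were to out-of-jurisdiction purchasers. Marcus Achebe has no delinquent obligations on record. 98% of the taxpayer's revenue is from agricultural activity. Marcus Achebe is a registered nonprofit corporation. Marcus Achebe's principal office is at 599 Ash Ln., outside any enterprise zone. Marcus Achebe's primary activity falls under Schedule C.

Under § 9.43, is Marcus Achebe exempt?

Yes — exempt.

(i) >60% out-of-jur. sales — not met.
(ii) in enterprise zone — not satisfied.
So (a) is not satisfied (F AND F).
(i) not (state-registered) — met.
(ii) ≥40% agricultural — satisfied.
(b): T AND T → true.
(1): F OR T → true.
(a) not (Schedule C activity) — not satisfied.
(b) receipts ≤ $150,000 — fails.
(i) nonprofit — met.
(ii) veteran — satisfied.
(c) = T AND T = true.
(2): F OR F OR T → true.
(3) no delinquency — satisfied.
So Overall is satisfied (T AND T AND T).
Exception (≤ 19 employees) — not satisfied.
Result: main true OR exception false → true.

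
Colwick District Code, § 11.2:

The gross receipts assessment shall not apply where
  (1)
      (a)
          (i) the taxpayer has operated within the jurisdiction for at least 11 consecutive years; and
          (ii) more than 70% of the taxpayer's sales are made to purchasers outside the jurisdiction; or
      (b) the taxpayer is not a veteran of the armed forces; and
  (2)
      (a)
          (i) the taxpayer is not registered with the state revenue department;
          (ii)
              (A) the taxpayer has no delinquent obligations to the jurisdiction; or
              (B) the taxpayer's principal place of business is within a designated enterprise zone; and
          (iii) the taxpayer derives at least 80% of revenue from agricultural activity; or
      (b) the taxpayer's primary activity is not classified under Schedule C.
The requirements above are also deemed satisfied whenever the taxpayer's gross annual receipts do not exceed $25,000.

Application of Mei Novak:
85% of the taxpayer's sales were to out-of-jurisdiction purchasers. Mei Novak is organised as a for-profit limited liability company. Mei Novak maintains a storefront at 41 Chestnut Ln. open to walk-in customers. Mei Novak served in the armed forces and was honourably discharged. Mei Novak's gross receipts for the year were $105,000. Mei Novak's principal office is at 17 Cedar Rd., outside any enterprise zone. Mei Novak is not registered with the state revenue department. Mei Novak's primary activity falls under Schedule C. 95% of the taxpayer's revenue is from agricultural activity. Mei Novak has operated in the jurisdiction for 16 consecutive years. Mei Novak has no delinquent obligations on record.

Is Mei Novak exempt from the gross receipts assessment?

Yes — exempt.

(i) ≥ 11 yrs in jurisdiction — holds.
(ii) >70% out-of-jur. sales — satisfied.
(a) = T AND T = true.
(b) not (veteran) — not satisfied.
(1) = T OR F = true.
(i) not (state-registered) — met.
(A) no delinquency — holds.
(B) in enterprise zone — not satisfied.
(ii): T OR F → true.
(iii) ≥80% agricultural — holds.
(a): T AND T AND T → true.
(b) not (Schedule C activity) — fails.
So (2) is satisfied (T OR F).
Overall: T AND T → true.
Exception (receipts ≤ $25,000) — not satisfied.
Result: main true OR exception false → true.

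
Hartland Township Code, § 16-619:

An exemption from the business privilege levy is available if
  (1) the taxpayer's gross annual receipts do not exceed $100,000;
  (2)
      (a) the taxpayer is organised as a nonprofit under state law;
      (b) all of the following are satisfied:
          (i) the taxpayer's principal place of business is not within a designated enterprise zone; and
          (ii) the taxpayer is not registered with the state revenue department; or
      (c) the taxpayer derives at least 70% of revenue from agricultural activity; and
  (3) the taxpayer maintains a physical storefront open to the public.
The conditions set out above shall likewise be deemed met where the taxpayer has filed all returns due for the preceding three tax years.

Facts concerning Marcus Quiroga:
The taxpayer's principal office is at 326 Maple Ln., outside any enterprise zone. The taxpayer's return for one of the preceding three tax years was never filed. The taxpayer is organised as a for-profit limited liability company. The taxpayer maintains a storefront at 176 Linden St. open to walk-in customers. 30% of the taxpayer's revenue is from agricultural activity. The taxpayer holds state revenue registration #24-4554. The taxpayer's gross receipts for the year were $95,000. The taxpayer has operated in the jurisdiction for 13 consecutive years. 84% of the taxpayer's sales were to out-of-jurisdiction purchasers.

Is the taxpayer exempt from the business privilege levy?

(1) receipts ≤ $100,000 — met.
(a) nonprofit — fails.
(i) not (in enterprise zone) — satisfied.
(ii) not (state-registered) — not satisfied.
(b) = T AND F = false.
(c) ≥70% agricultural — not satisfied.
So (2) is not satisfied (F OR F OR F).
(3) has storefront — met.
So Overall is not satisfied (T AND F AND T).
Exception (returns current) — not satisfied.
Result: main false OR exception false → false.

No — not exempt.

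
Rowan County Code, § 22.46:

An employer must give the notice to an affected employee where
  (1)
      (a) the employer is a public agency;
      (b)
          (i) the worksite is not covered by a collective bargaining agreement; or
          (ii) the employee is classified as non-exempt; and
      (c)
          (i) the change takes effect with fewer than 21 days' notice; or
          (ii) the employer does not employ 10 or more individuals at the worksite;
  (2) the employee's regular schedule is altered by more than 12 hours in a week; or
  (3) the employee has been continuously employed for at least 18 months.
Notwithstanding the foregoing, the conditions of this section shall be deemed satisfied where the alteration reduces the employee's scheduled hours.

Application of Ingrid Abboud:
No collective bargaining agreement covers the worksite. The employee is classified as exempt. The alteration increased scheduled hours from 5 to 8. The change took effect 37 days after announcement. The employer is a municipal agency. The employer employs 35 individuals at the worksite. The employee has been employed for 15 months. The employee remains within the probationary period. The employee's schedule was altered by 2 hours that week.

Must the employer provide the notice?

No — not required.

(a) public agency — met.
(i) no CBA — holds.
(ii) non-exempt — fails.
(b) = T OR F = true.
(i) < 21 days' notice — not met.
(ii) not (≥ 10 at site) — fails.
(c): F OR F → false.
(1) = T AND T AND F = false.
(2) schedule shift > 12h — not satisfied.
(3) tenure ≥ 18 mo. — fails.
So Overall is not satisfied (F OR F OR F).
Exception (hours reduced) — not satisfied.
Result: main false OR exception false → false.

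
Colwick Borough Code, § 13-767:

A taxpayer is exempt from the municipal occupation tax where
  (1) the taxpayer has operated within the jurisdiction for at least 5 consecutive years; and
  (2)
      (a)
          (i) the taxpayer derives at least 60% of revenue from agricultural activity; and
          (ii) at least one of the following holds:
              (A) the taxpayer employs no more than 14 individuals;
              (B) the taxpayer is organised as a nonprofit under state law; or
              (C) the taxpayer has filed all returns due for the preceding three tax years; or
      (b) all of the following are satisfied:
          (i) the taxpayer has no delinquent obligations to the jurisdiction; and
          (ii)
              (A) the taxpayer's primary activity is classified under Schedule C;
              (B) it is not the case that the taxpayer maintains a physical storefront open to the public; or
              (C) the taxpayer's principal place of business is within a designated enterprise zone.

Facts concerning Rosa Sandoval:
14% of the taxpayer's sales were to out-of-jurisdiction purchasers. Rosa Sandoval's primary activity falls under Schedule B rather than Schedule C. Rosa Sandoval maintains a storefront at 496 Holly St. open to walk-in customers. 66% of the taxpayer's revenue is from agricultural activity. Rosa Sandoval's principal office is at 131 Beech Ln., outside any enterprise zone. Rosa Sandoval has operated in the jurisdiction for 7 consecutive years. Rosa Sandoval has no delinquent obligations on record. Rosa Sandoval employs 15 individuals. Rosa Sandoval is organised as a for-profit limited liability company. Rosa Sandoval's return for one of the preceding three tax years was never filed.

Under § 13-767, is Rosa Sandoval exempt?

(1) ≥ 5 yrs in jurisdiction — met.
(i) ≥60% agricultural — satisfied.
(A) ≤ 14 employees — not satisfied.
(B) nonprofit — not satisfied.
(C) returns current — not satisfied.
(ii) = F OR F OR F = false.
(a): T AND F → false.
(i) no delinquency — met.
(A) Schedule C activity — fails.
(B) not (has storefront) — not satisfied.
(C) in enterprise zone — fails.
So (ii) is not satisfied (F OR F OR F).
(b): T AND F → false.
(2) = F OR F = false.
Overall: T AND F → false.

No — not exempt.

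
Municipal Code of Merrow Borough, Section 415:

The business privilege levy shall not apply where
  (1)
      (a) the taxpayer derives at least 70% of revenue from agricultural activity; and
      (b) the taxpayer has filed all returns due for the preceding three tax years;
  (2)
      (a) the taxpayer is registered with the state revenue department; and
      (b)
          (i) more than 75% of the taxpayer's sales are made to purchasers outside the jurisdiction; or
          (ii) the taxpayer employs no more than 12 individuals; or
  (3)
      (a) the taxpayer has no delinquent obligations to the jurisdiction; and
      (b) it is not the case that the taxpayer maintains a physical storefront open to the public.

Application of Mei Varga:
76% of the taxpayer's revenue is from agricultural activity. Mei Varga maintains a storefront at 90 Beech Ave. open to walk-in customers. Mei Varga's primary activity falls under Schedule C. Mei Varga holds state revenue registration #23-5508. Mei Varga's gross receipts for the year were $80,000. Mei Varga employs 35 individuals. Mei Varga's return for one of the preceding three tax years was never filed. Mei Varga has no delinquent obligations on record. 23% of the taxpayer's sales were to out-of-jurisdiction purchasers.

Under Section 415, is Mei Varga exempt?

No — not exempt.

(a) ≥70% agricultural — holds.
(b) returns current — not met.
(1): T AND F → false.
(a) state-registered — met.
(i) >75% out-of-jur. sales — fails.
(ii) ≤ 12 employees — not satisfied.
(b): F OR F → false.
(2): T AND F → false.
(a) no delinquency — satisfied.
(b) not (has storefront) — not satisfied.
So (3) is not satisfied (T AND F).
So Overall is not satisfied (F OR F OR F).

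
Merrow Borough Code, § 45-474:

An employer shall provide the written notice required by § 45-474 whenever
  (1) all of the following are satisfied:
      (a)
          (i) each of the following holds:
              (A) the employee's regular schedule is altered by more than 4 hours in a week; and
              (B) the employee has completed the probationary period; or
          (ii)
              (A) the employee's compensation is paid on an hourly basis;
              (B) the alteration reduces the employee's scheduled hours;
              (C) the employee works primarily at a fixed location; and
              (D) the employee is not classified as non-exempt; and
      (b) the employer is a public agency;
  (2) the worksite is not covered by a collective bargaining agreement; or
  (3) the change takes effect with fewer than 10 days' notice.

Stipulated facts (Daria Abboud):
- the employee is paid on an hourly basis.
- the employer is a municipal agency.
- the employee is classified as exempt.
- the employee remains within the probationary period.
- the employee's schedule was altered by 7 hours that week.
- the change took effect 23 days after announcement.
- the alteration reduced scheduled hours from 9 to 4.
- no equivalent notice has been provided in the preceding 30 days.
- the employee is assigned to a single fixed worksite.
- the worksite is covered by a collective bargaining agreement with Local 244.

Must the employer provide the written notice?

(A) schedule shift > 4h — met.
(B) past probation — not satisfied.
(i): T AND F → false.
(A) hourly-paid — satisfied.
(B) hours reduced — satisfied.
(C) fixed location — holds.
(D) not (non-exempt) — holds.
(ii) = T AND T AND T AND T = true.
(a): F OR T → true.
(b) public agency — holds.
So (1) is satisfied (T AND T).
(2) no CBA — not satisfied.
(3) < 10 days' notice — not satisfied.
So Overall is satisfied (T OR F OR F).

Yes — required.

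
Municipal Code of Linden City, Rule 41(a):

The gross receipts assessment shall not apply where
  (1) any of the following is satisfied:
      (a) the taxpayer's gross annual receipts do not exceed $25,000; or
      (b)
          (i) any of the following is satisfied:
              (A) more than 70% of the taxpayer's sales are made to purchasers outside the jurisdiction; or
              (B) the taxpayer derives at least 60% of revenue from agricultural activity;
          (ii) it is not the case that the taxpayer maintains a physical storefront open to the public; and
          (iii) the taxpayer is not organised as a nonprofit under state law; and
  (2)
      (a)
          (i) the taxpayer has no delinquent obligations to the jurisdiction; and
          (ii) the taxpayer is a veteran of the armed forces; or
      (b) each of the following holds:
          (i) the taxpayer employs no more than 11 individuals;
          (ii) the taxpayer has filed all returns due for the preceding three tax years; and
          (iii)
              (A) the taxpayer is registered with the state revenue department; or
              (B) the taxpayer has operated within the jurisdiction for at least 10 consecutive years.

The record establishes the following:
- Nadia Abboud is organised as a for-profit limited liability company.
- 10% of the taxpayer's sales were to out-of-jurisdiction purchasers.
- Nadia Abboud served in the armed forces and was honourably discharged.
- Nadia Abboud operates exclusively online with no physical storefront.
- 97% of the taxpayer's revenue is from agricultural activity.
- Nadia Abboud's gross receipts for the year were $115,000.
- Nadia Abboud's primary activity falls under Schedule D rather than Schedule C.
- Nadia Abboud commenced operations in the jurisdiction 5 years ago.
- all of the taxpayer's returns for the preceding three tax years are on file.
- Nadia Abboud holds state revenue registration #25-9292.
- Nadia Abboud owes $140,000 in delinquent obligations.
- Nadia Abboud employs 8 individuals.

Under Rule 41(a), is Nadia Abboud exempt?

Yes — exempt.

(a) receipts ≤ $25,000 — not satisfied.
(A) >70% out-of-jur. sales — not met.
(B) ≥60% agricultural — holds.
So (i) is satisfied (F OR T).
(ii) not (has storefront) — holds.
(iii) not (nonprofit) — met.
(b) = T AND T AND T = true.
(1) = F OR T = true.
(i) no delinquency — fails.
(ii) veteran — holds.
So (a) is not satisfied (F AND T).
(i) ≤ 11 employees — satisfied.
(ii) returns current — holds.
(A) state-registered — holds.
(B) ≥ 10 yrs in jurisdiction — fails.
(iii) = T OR F = true.
(b): T AND T AND T → true.
So (2) is satisfied (F OR T).
Overall: T AND T → true.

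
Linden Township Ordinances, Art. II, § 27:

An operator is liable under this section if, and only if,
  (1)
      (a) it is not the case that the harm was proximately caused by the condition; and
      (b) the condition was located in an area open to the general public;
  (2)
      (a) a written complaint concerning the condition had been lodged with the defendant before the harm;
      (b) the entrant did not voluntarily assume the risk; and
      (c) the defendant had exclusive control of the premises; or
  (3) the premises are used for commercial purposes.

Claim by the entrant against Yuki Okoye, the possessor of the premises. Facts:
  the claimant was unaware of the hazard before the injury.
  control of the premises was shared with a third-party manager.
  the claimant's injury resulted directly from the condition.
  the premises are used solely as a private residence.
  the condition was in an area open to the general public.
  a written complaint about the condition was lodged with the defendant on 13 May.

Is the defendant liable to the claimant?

No — not liable.

(a) not (proximate cause) — not satisfied.
(b) public area — holds.
(1) = F AND T = false.
(a) complaint lodged — met.
(b) no assumed risk — holds.
(c) exclusive control — fails.
So (2) is not satisfied (T AND T AND F).
(3) commercial use — fails.
Overall: F OR F OR F → false.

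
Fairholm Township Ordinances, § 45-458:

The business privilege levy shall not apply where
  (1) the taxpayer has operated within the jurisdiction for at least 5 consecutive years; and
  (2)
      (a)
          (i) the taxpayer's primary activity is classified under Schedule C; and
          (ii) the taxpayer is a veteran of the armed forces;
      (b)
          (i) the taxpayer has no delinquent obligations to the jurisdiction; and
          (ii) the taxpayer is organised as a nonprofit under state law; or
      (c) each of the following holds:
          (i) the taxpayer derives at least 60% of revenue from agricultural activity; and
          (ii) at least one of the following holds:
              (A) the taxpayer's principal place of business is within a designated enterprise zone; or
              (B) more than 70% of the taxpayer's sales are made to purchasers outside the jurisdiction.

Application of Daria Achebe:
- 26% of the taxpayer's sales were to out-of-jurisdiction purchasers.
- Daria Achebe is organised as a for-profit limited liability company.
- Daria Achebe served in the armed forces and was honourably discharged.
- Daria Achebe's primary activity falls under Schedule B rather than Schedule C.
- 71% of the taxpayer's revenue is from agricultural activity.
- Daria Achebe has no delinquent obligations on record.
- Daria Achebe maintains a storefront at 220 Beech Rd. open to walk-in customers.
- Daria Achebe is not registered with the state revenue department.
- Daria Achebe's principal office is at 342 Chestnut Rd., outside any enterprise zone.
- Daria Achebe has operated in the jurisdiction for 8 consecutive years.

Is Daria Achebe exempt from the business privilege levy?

(1) ≥ 5 yrs in jurisdiction — met.
(i) Schedule C activity — fails.
(ii) veteran — met.
So (a) is not satisfied (F AND T).
(i) no delinquency — met.
(ii) nonprofit — not satisfied.
(b) = T AND F = false.
(i) ≥60% agricultural — satisfied.
(A) in enterprise zone — fails.
(B) >70% out-of-jur. sales — not satisfied.
So (ii) is not satisfied (F OR F).
So (c) is not satisfied (T AND F).
So (2) is not satisfied (F OR F OR F).
Overall: T AND F → false.

No — not exempt.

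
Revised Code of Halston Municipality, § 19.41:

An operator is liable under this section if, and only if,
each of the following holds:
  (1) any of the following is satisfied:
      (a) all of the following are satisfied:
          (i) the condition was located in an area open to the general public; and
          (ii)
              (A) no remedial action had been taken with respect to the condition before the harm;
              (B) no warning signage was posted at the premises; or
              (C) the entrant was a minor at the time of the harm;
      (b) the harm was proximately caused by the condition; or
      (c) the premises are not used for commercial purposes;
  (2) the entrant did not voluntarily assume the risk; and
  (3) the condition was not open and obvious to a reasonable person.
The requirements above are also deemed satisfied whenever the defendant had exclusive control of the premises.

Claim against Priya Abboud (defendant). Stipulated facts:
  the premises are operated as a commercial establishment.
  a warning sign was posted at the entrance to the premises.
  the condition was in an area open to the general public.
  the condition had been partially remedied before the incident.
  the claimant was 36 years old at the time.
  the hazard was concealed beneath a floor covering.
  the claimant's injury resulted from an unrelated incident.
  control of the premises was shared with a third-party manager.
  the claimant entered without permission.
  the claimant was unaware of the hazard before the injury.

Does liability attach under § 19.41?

No — not liable.

(i) public area — holds.
(A) no remedial action — fails.
(B) no signage posted — not met.
(C) entrant a minor — not met.
(ii) = F OR F OR F = false.
(a) = T AND F = false.
(b) proximate cause — not met.
(c) not (commercial use) — not met.
So (1) is not satisfied (F OR F OR F).
(2) no assumed risk — satisfied.
(3) not open/obvious — satisfied.
So Overall is not satisfied (F AND T AND T).
Exception (exclusive control) — not satisfied.
Result: main false OR exception false → false.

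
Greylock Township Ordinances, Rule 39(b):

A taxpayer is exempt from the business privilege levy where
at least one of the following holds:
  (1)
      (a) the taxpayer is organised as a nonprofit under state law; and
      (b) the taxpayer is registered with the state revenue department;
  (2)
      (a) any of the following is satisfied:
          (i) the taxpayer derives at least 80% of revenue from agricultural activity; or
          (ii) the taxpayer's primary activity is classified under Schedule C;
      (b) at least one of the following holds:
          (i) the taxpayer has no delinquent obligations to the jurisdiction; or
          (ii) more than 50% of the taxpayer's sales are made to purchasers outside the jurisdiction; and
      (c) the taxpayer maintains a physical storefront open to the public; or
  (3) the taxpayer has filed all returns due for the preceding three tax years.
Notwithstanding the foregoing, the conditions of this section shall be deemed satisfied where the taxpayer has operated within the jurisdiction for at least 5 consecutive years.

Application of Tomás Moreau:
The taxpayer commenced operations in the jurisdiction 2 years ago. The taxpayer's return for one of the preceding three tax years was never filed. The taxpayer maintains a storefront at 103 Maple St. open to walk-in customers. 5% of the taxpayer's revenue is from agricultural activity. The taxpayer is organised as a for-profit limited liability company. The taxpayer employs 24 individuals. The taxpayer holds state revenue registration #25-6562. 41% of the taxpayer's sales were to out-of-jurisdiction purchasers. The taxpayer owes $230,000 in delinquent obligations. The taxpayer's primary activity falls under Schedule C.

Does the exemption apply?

(a) nonprofit — not met.
(b) state-registered — met.
(1) = F AND T = false.
(i) ≥80% agricultural — not met.
(ii) Schedule C activity — met.
(a): F OR T → true.
(i) no delinquency — not satisfied.
(ii) >50% out-of-jur. sales — not satisfied.
(b): F OR F → false.
(c) has storefront — holds.
So (2) is not satisfied (T AND F AND T).
(3) returns current — fails.
Overall = F OR F OR F = false.
Exception (≥ 5 yrs in jurisdiction) — not satisfied.
Result: main false OR exception false → false.

No — not exempt.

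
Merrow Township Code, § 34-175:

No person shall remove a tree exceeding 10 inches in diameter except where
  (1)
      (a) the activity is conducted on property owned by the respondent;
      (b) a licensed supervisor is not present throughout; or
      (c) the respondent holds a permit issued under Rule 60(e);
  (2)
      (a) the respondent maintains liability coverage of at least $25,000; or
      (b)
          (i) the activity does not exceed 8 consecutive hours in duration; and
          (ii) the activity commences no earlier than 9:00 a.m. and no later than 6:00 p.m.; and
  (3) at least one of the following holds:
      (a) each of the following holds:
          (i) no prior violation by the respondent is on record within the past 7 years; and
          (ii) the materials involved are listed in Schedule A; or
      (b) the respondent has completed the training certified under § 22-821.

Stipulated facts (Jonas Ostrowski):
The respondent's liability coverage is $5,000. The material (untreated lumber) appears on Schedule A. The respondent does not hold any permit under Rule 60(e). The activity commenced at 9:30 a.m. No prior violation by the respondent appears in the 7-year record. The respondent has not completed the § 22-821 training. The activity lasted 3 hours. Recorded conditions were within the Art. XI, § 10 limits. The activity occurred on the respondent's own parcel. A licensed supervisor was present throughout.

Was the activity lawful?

(a) own property — holds.
(b) not (supervisor present) — fails.
(c) holds permit — not met.
(1) = T OR F OR F = true.
(a) coverage ≥ $25,000 — not satisfied.
(i) ≤ 8 hrs duration — holds.
(ii) start within hours — satisfied.
(b) = T AND T = true.
So (2) is satisfied (F OR T).
(i) no prior violation — holds.
(ii) Schedule A material — holds.
(a): T AND T → true.
(b) training certified — not met.
(3) = T OR F = true.
So Overall is satisfied (T AND T AND T).

Yes — lawful.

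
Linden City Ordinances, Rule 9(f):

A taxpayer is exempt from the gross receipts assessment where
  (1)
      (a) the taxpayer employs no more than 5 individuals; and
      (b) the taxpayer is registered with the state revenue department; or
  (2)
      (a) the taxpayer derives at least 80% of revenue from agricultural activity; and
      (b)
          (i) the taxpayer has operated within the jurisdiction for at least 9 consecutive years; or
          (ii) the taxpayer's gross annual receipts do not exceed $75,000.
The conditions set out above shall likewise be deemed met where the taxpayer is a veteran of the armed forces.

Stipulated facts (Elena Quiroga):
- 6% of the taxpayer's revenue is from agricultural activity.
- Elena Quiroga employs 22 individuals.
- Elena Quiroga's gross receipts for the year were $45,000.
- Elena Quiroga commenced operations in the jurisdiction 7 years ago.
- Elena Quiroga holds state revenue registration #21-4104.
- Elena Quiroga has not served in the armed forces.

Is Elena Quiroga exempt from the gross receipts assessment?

(a) ≤ 5 employees — not satisfied.
(b) state-registered — holds.
(1): F AND T → false.
(a) ≥80% agricultural — fails.
(i) ≥ 9 yrs in jurisdiction — fails.
(ii) receipts ≤ $75,000 — satisfied.
(b): F OR T → true.
So (2) is not satisfied (F AND T).
Overall: F OR F → false.
Exception (veteran) — not satisfied.
Result: main false OR exception false → false.

No — not exempt.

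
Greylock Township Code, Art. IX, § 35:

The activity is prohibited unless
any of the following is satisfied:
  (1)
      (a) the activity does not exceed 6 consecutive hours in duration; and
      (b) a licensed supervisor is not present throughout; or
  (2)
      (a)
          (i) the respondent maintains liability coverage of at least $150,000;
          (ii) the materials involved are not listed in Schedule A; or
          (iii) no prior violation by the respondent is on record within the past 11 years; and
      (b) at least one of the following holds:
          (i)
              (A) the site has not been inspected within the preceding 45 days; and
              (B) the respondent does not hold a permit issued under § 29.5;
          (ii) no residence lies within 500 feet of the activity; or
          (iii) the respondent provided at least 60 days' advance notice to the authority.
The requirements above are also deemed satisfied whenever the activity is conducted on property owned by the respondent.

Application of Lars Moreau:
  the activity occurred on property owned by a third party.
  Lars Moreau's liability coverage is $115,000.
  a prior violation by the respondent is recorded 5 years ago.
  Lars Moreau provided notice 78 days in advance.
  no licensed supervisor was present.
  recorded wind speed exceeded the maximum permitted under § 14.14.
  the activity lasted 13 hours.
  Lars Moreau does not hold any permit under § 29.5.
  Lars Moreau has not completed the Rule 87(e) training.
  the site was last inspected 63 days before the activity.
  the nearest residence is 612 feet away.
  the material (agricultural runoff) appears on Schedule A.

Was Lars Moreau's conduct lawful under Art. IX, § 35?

No — unlawful.

(a) ≤ 6 hrs duration — fails.
(b) not (supervisor present) — holds.
So (1) is not satisfied (F AND T).
(i) coverage ≥ $150,000 — fails.
(ii) not (Schedule A material) — not satisfied.
(iii) no prior violation — not satisfied.
(a) = F OR F OR F = false.
(A) not (site inspected) — holds.
(B) not (holds permit) — met.
(i) = T AND T = true.
(ii) no residence in 500 ft — met.
(iii) ≥60 days' notice — met.
(b) = T OR T OR T = true.
So (2) is not satisfied (F AND T).
Overall = F OR F = false.
Exception (own property) — not satisfied.
Result: main false OR exception false → false.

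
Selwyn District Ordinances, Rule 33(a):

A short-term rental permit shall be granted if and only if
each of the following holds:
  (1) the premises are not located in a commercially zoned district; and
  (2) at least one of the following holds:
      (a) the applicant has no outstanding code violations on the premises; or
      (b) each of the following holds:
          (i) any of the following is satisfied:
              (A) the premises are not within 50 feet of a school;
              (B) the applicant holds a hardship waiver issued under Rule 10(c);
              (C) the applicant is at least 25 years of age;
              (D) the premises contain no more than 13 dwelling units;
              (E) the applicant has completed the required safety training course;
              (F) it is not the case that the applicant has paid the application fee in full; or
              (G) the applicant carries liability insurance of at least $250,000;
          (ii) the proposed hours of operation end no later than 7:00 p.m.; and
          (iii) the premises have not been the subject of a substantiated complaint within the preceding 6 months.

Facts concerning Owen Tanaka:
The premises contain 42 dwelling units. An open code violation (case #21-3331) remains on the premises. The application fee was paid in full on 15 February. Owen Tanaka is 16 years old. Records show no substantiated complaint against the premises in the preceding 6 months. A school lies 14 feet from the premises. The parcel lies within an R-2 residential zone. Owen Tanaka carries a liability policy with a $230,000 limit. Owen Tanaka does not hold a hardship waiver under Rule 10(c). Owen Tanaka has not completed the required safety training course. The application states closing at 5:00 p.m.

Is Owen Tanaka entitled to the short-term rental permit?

(1) not (commercially zoned) — satisfied.
(a) no code violations — fails.
(A) ≥50 ft from school — fails.
(B) hardship waiver — not satisfied.
(C) age ≥ 25 — not satisfied.
(D) ≤ 13 units — fails.
(E) safety training — not satisfied.
(F) not (fee paid) — not satisfied.
(G) insurance ≥ $250,000 — not satisfied.
(i) = F OR F OR F OR F OR F OR F OR F = false.
(ii) closes by 7 p.m. — satisfied.
(iii) no complaint in 6 mo. — satisfied.
So (b) is not satisfied (F AND T AND T).
So (2) is not satisfied (F OR F).
Overall = T AND F = false.

No — denied.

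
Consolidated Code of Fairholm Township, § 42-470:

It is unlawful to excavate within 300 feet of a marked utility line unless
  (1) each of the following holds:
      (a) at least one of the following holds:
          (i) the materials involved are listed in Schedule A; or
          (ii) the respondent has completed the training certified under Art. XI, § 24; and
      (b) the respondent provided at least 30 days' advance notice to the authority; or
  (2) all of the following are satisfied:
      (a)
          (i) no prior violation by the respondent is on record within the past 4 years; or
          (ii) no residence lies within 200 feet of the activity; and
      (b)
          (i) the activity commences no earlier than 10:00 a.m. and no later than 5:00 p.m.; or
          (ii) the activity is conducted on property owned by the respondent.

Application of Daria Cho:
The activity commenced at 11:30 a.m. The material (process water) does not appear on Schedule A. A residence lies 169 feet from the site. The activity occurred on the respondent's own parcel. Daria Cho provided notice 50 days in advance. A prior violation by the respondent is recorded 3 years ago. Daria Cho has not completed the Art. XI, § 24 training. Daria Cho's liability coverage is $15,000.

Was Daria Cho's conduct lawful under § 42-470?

(i) Schedule A material — not met.
(ii) training certified — fails.
(a): F OR F → false.
(b) ≥30 days' notice — holds.
(1) = F AND T = false.
(i) no prior violation — not met.
(ii) no residence in 200 ft — fails.
(a): F OR F → false.
(i) start within hours — satisfied.
(ii) own property — satisfied.
So (b) is satisfied (T OR T).
So (2) is not satisfied (F AND T).
Overall: F OR F → false.

No — unlawful.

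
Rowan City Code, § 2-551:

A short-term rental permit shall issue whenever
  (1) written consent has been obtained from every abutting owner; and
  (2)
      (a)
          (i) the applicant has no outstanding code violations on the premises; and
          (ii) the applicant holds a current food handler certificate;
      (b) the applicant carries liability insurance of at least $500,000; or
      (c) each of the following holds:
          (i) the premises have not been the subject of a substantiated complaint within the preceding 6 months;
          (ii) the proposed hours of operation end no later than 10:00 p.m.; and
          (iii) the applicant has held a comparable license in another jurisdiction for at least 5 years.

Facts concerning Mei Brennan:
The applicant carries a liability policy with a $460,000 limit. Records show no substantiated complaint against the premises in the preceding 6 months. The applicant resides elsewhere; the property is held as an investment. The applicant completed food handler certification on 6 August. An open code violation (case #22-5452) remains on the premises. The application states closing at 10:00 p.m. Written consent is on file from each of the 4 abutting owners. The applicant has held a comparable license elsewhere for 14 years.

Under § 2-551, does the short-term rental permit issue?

Yes — granted.

(1) all abutters consent — met.
(i) no code violations — not met.
(ii) food handler cert. — satisfied.
So (a) is not satisfied (F AND T).
(b) insurance ≥ $500,000 — fails.
(i) no complaint in 6 mo. — met.
(ii) closes by 10 p.m. — met.
(iii) prior license ≥ 5 yr — holds.
(c) = T AND T AND T = true.
So (2) is satisfied (F OR F OR T).
Overall: T AND T → true.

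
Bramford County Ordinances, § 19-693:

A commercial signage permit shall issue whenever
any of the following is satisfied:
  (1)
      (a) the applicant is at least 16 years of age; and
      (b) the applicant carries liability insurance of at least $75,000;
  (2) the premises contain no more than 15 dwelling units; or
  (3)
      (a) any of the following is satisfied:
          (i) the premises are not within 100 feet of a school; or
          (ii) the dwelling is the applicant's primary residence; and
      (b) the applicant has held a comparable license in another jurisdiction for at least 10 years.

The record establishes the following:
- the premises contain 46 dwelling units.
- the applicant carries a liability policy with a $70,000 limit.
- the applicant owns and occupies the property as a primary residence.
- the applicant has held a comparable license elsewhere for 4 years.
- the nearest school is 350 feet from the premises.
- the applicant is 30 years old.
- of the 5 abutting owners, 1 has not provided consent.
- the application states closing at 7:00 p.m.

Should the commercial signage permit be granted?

(a) age ≥ 16 — holds.
(b) insurance ≥ $75,000 — not satisfied.
(1): T AND F → false.
(2) ≤ 15 units — not met.
(i) ≥100 ft from school — holds.
(ii) primary residence — satisfied.
(a): T OR T → true.
(b) prior license ≥ 10 yr — not satisfied.
(3) = T AND F = false.
Overall = F OR F OR F = false.

No — denied.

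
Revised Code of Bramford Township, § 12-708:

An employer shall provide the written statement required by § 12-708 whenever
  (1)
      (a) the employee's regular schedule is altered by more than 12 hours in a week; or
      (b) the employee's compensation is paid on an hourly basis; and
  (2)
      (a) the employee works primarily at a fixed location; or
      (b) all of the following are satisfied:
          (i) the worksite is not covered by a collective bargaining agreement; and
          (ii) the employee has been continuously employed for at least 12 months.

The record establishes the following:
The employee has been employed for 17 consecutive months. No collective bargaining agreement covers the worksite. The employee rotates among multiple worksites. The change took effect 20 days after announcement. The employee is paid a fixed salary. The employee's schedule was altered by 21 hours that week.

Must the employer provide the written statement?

Yes — required.

(a) schedule shift > 12h — met.
(b) hourly-paid — fails.
(1) = T OR F = true.
(a) fixed location — fails.
(i) no CBA — holds.
(ii) tenure ≥ 12 mo. — holds.
So (b) is satisfied (T AND T).
(2): F OR T → true.
Overall = T AND T = true.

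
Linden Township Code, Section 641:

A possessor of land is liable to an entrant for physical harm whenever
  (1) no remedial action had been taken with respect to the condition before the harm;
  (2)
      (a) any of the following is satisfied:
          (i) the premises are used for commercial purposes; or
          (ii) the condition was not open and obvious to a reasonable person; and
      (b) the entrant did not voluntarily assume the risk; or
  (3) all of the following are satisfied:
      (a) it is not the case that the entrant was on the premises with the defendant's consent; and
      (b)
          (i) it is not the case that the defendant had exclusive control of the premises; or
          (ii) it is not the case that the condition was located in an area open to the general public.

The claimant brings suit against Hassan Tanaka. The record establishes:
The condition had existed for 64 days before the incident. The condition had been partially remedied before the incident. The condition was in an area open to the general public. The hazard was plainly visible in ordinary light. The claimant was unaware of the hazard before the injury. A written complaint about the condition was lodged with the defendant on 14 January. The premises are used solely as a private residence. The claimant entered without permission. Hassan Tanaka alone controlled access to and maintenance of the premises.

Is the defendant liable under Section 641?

No — not liable.

(1) no remedial action — not satisfied.
(i) commercial use — not met.
(ii) not open/obvious — not met.
So (a) is not satisfied (F OR F).
(b) no assumed risk — met.
(2) = F AND T = false.
(a) not (consent to enter) — satisfied.
(i) not (exclusive control) — not satisfied.
(ii) not (public area) — not met.
(b) = F OR F = false.
So (3) is not satisfied (T AND F).
Overall: F OR F OR F → false.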